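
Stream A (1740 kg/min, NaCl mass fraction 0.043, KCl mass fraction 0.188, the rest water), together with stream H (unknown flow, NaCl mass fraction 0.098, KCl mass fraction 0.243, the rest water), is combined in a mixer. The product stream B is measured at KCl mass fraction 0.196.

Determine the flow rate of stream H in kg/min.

Let H be the unknown flow. Total out = 1740 + H.
KCl balance: 327.12 + 0.243·H = 0.196·(1740 + H)
(0.243 − 0.196)·H = 0.196×1740 − 327.12 = 13.92
H = 13.92 / 0.047 = 296.17 kg/min

296.2 kg/min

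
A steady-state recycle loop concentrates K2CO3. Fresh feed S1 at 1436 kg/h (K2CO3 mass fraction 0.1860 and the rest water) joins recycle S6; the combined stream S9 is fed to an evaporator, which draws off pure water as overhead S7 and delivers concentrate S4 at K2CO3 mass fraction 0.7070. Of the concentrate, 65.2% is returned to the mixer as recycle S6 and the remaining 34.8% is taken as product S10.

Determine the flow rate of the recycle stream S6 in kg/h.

707.8 kg/h

Overall K2CO3 balance (none leaves overhead): K2CO3 in fresh feed = K2CO3 in product, i.e. 1436×0.186 = (1−0.652)·S4·0.707.
S4 = 267.1/(0.707×0.348) = 1085.6 kg/h.
Recycle S6 = 0.652×1085.6 = 707.81 kg/h.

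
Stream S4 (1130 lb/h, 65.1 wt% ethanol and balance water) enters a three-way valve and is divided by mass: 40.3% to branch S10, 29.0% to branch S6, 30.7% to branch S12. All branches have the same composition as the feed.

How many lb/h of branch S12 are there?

Branch S12 flow = 0.307×1130 = 346.91 lb/h.

346.9 lb/h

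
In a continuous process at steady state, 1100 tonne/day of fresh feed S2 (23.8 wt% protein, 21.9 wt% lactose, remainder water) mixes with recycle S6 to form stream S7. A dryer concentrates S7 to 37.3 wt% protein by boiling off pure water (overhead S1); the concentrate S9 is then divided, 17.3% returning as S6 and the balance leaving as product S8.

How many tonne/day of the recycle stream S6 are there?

146.8 tonne/day

Overall protein balance (none leaves overhead): protein in fresh feed = protein in product, i.e. 1100×0.238 = (1−0.173)·S9·0.373.
S9 = 261.8/(0.373×0.827) = 848.7 tonne/day.
Recycle S6 = 0.173×848.7 = 146.83 tonne/day.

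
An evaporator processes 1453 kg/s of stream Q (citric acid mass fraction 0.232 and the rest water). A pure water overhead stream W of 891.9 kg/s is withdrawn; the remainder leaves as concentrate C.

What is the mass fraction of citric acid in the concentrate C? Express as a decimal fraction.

0.601

citric acid is not removed: 1453×0.232 = 337.1 kg/s of citric acid enters C.
Concentrate = 1453 − 891.9 = 561.1 kg/s.
Mass fraction = 337.1/561.1 = 0.601.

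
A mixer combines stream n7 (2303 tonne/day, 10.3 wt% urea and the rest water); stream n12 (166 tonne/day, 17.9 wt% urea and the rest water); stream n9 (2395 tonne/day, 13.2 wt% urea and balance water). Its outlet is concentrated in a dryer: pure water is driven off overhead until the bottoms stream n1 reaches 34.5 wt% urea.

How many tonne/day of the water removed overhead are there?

3174 tonne/day

urea entering = 2303×0.103 + 166×0.179 + 2395×0.132 = 583.06 tonne/day.
All urea reports to n1, so n1 = 583.06/0.345 = 1690 tonne/day.
Total feed = 4864 tonne/day; overhead = 4864 − 1690 = 3174 tonne/day.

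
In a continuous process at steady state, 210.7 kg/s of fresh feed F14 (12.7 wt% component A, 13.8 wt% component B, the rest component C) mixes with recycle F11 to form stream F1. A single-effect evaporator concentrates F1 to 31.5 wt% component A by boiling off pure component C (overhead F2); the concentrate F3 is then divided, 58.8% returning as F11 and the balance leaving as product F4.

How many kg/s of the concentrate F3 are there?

206.2 kg/s

Overall component A balance (none leaves overhead): component A in fresh feed = component A in product, i.e. 210.7×0.127 = (1−0.588)·F3·0.315.
F3 = 26.759/(0.315×0.412) = 206.19 kg/s.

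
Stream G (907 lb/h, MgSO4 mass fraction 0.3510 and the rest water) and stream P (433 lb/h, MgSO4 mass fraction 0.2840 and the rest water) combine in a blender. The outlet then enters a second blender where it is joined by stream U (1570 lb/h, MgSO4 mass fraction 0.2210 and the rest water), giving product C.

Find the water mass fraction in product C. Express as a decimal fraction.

Overall, product flow = 2910 lb/h.
water in = 907×0.649 + 433×0.716 + 1570×0.779 = 2121.7 lb/h.
water fraction in C = 0.7291.

0.7291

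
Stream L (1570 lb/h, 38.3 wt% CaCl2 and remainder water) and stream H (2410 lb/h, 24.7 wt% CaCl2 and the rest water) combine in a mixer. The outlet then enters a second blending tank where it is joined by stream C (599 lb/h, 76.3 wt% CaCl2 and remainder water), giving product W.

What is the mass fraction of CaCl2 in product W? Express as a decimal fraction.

0.361

Overall, product flow = 4579 lb/h.
CaCl2 in = 1570×0.383 + 2410×0.247 + 599×0.763 = 1653.6 lb/h.
CaCl2 fraction in W = 0.361.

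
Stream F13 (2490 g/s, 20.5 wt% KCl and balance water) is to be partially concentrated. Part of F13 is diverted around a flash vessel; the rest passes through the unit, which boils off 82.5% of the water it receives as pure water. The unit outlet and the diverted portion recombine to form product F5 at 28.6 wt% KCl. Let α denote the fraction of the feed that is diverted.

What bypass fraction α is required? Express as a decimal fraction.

0.568

All 2490×0.205 = 510.45 g/s of KCl reaches F5, so F5 = 510.45/0.286 = 1784.8 g/s and vapour = 705.21 g/s.
The evaporator receives (1−α)·2490 of feed at 0.795 water and removes 0.825 of that water:
0.825×0.795×(1−α)×2490 = 705.21
(1−α) = 705.21/1633.1 = 0.4318;  α = 0.5682.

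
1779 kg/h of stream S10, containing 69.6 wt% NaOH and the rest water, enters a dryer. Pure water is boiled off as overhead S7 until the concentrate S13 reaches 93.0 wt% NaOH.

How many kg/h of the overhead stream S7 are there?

447.6 kg/h

NaOH is conserved: 1779×0.696 = 1238.2 kg/h all reports to the concentrate.
Concentrate = 1238.2/(target fraction) = 1331.4 kg/h.
Overhead = 1779 − 1331.4 = 447.62 kg/h.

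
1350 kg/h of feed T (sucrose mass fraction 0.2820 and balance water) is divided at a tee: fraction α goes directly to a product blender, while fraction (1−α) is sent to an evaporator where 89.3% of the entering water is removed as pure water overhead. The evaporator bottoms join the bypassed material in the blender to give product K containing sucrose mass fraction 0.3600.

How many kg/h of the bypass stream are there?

893.8 kg/h

All 1350×0.282 = 380.7 kg/h of sucrose reaches K, so K = 380.7/0.360 = 1057.5 kg/h and vapour = 292.5 kg/h.
The evaporator receives (1−α)·1350 of feed at 0.718 water and removes 0.893 of that water:
0.893×0.718×(1−α)×1350 = 292.5
(1−α) = 292.5/865.58 = 0.3379;  α = 0.6621.
Bypass flow = 0.6621×1350 = 893.81 kg/h.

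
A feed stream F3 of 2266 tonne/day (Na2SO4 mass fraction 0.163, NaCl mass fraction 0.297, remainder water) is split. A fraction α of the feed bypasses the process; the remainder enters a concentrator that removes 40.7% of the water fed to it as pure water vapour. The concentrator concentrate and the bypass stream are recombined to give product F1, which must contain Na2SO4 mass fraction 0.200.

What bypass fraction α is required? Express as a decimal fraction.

All 2266×0.163 = 369.36 tonne/day of Na2SO4 reaches F1, so F1 = 369.36/0.200 = 1846.8 tonne/day and vapour = 419.21 tonne/day.
The evaporator receives (1−α)·2266 of feed at 0.540 water and removes 0.407 of that water:
0.407×0.540×(1−α)×2266 = 419.21
(1−α) = 419.21/498.02 = 0.8418;  α = 0.1582.

0.158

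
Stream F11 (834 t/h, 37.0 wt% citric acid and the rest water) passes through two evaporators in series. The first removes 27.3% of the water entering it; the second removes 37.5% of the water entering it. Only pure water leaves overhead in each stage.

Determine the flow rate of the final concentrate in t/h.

547.3 t/h

water in feed = 834×0.630 = 525.42 t/h.
After stage 1: water left = (1−0.273)×525.42 = 381.98; stream total = 690.56 t/h.
After stage 2: water left = (1−0.375)×381.98 = 238.74; final concentrate = 547.32 t/h.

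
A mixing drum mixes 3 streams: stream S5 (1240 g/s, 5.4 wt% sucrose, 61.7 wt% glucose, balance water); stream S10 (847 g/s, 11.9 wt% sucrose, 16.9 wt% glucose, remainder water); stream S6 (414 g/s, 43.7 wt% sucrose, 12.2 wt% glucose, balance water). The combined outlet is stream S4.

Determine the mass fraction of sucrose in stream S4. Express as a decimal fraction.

0.139

Total flow out = 1240 + 847 + 414 = 2501 g/s.
sucrose in = 1240×0.054 + 847×0.119 + 414×0.437 = 348.67 g/s.
sucrose mass fraction in S4 = 348.67/2501 = 0.139.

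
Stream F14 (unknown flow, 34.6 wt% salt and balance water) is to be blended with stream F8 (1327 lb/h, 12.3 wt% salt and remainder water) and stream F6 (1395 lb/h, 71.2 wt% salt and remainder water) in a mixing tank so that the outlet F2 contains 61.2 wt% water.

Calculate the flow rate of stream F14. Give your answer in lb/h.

Let F14 be the unknown flow. Total out = 2722 + F14.
water balance: 1565.5 + 0.654·F14 = 0.612·(2722 + F14)
(0.654 − 0.612)·F14 = 0.612×2722 − 1565.5 = 100.33
F14 = 100.33 / 0.042 = 2388.7 lb/h

2389 lb/h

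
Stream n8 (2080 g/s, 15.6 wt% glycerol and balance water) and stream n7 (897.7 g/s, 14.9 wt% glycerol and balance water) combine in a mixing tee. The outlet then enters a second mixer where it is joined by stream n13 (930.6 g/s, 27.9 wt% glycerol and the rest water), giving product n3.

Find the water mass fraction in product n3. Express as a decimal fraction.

Overall, product flow = 3908.3 g/s.
water in = 2080×0.844 + 897.7×0.851 + 930.6×0.721 = 3190.4 g/s.
water fraction in n3 = 0.816.

0.816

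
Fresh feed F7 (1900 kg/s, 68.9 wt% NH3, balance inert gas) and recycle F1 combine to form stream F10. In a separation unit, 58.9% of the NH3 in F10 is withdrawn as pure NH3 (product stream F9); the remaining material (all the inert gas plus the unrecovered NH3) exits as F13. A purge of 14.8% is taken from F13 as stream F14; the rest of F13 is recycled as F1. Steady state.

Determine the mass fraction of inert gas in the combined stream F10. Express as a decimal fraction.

0.665

inert gas enters only via F7 and leaves only via the purge: 1900×0.311 = 0.148×(inert gas in F13), and the separation unit passes all inert gas, so inert gas in F10 = inert gas in F13 = 3992.6 kg/s.
NH3 in F10: m_A = 1900×0.689 + (1−0.148)·(1−0.589)·m_A, so m_A = 1309.1/0.6498 = 2014.5 kg/s.
F10 = 2014.5 + 3992.6 = 6007.1 kg/s.
inert gas fraction in F10 = 3992.6/6007.1 = 0.665.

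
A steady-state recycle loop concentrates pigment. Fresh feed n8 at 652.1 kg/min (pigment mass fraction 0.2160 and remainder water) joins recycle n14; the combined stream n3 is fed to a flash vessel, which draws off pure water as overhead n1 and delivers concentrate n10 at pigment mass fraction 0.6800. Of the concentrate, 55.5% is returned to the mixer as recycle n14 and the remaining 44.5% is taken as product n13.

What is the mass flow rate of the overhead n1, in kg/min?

445 kg/min

Overall pigment balance (none leaves overhead): pigment in fresh feed = pigment in product, i.e. 652.1×0.216 = (1−0.555)·n10·0.680.
n10 = 140.85/(0.680×0.445) = 465.48 kg/min.
Recycle n14 = 0.555×465.48 = 258.34 kg/min.
Combined feed n3 = 652.1 + 258.34 = 910.44 kg/min.
Overhead n1 = n3 − n10 = 910.44 − 465.48 = 444.96 kg/min.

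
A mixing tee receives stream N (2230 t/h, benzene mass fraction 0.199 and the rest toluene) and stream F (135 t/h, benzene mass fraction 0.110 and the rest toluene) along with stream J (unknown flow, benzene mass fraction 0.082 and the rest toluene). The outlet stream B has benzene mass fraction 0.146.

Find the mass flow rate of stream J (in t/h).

1771 t/h

Let J be the unknown flow. Total out = 2365 + J.
benzene balance: 458.62 + 0.082·J = 0.146·(2365 + J)
(0.082 − 0.146)·J = 0.146×2365 − 458.62 = -113.33
J = -113.33 / -0.064 = 1770.8 t/h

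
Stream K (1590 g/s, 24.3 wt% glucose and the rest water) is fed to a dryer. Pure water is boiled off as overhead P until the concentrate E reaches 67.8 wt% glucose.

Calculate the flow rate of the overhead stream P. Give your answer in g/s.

1020 g/s

glucose is conserved: 1590×0.243 = 386.37 g/s all reports to the concentrate.
Concentrate = 386.37/(target fraction) = 569.87 g/s.
Overhead = 1590 − 569.87 = 1020.1 g/s.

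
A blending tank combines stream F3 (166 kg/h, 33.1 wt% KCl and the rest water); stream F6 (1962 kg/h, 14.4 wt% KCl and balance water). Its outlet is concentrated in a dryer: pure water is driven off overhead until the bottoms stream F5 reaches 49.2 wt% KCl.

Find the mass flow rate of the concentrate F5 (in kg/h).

KCl entering = 166×0.331 + 1962×0.144 = 337.47 kg/h.
All KCl reports to F5, so F5 = 337.47/0.492 = 685.92 kg/h.

685.9 kg/h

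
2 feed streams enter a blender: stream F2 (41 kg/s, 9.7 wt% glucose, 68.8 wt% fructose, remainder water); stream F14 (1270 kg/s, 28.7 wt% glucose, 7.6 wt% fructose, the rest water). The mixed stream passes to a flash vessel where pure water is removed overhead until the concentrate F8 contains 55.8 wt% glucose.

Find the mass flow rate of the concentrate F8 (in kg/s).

glucose entering = 41×0.097 + 1270×0.287 = 368.47 kg/s.
All glucose reports to F8, so F8 = 368.47/0.558 = 660.34 kg/s.

660.3 kg/s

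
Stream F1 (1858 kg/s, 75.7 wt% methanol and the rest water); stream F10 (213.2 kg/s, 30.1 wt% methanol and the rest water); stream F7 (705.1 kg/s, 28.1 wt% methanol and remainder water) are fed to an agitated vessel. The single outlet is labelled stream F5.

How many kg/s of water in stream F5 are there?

water out = water in = 1858×0.243 + 213.2×0.699 + 705.1×0.719 = 1107.5 kg/s.

1107 kg/s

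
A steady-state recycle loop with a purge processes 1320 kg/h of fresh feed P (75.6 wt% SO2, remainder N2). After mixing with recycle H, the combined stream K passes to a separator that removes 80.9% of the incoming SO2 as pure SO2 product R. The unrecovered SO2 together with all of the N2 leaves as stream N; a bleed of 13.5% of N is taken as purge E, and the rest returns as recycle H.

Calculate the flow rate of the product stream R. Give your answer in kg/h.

967.1 kg/h

SO2 in K: m_A = 1320×0.756 + (1−0.135)·(1−0.809)·m_A, so m_A = 997.92/0.8348 = 1195.4 kg/h.
Product R = 0.809×1195.4 = 967.1 kg/h.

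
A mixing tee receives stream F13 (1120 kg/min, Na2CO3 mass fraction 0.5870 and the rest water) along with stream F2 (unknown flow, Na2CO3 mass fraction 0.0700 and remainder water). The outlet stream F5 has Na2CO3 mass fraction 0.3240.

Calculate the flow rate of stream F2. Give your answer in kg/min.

Let F2 be the unknown flow. Total out = 1120 + F2.
Na2CO3 balance: 657.44 + 0.070·F2 = 0.324·(1120 + F2)
(0.070 − 0.324)·F2 = 0.324×1120 − 657.44 = -294.56
F2 = -294.56 / -0.254 = 1159.7 kg/min

1160 kg/min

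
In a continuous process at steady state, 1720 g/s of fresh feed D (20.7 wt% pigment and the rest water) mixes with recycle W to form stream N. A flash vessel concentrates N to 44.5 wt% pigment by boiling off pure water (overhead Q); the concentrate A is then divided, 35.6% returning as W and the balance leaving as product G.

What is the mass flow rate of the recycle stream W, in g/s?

Overall pigment balance (none leaves overhead): pigment in fresh feed = pigment in product, i.e. 1720×0.207 = (1−0.356)·A·0.445.
A = 356.04/(0.445×0.644) = 1242.4 g/s.
Recycle W = 0.356×1242.4 = 442.29 g/s.

442.3 g/s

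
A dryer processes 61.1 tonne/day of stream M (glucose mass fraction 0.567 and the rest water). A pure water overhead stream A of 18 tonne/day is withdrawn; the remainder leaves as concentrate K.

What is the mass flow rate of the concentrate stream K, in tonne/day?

43.1 tonne/day

Concentrate = 61.1 − 18 = 43.1 tonne/day.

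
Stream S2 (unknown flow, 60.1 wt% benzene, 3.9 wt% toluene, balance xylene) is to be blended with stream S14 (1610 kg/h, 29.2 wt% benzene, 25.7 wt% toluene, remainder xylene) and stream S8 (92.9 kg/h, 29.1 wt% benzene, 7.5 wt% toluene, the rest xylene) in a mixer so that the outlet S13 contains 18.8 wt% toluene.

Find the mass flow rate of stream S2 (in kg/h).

Let S2 be the unknown flow. Total out = 1702.9 + S2.
toluene balance: 420.74 + 0.039·S2 = 0.188·(1702.9 + S2)
(0.039 − 0.188)·S2 = 0.188×1702.9 − 420.74 = -100.59
S2 = -100.59 / -0.149 = 675.12 kg/h

675.1 kg/h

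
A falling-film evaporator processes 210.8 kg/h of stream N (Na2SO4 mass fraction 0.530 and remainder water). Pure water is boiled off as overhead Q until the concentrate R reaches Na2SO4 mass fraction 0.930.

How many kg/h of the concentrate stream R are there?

120.1 kg/h

Na2SO4 is conserved: 210.8×0.530 = 111.72 kg/h all reports to the concentrate.
Concentrate = 111.72/(target fraction) = 120.13 kg/h.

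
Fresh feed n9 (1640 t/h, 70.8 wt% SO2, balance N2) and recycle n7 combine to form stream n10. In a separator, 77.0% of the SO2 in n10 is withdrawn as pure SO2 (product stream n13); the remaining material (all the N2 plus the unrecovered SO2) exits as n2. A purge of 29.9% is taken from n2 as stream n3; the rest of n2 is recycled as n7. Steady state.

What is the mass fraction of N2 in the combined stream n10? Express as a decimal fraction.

0.536

N2 enters only via n9 and leaves only via the purge: 1640×0.292 = 0.299×(N2 in n2), and the separator passes all N2, so N2 in n10 = N2 in n2 = 1601.6 t/h.
SO2 in n10: m_A = 1640×0.708 + (1−0.299)·(1−0.770)·m_A, so m_A = 1161.1/0.8388 = 1384.3 t/h.
n10 = 1384.3 + 1601.6 = 2985.9 t/h.
N2 fraction in n10 = 1601.6/2985.9 = 0.536.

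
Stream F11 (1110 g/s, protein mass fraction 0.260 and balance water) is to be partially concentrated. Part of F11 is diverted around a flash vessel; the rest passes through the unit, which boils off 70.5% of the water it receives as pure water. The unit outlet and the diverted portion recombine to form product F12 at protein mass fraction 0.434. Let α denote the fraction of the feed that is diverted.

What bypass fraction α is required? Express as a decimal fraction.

All 1110×0.260 = 288.6 g/s of protein reaches F12, so F12 = 288.6/0.434 = 664.98 g/s and vapour = 445.02 g/s.
The evaporator receives (1−α)·1110 of feed at 0.740 water and removes 0.705 of that water:
0.705×0.740×(1−α)×1110 = 445.02
(1−α) = 445.02/579.09 = 0.7685;  α = 0.2315.

0.232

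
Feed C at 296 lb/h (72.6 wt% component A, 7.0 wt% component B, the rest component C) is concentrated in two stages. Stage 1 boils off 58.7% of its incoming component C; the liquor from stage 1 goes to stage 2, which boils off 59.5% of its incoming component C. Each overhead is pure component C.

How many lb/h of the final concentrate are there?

245.7 lb/h

component C in feed = 296×0.204 = 60.384 lb/h.
After stage 1: component C left = (1−0.587)×60.384 = 24.939; stream total = 260.55 lb/h.
After stage 2: component C left = (1−0.595)×24.939 = 10.1; final concentrate = 245.72 lb/h.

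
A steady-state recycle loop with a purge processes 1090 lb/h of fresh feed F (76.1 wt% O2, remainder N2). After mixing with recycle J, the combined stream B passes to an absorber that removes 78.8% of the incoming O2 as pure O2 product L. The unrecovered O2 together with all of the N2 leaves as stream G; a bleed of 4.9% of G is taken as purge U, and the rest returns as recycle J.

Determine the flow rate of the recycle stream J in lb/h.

N2 enters only via F and leaves only via the purge: 1090×0.239 = 0.049×(N2 in G), and the absorber passes all N2, so N2 in B = N2 in G = 5316.5 lb/h.
O2 in B: m_A = 1090×0.761 + (1−0.049)·(1−0.788)·m_A, so m_A = 829.49/0.7984 = 1039 lb/h.
G = (1−0.788)×1039 + 5316.5 = 5536.8 lb/h.
Recycle J = (1−0.049)×5536.8 = 5265.5 lb/h.

5265 lb/h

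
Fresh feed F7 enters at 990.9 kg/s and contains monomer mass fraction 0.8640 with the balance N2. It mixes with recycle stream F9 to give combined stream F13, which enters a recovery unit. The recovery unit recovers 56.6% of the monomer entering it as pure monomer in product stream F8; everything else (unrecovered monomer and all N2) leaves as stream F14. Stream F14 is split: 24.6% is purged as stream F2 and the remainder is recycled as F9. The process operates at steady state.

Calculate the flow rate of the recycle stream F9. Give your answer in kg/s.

N2 enters only via F7 and leaves only via the purge: 990.9×0.136 = 0.246×(N2 in F14), and the recovery unit passes all N2, so N2 in F13 = N2 in F14 = 547.81 kg/s.
monomer in F13: m_A = 990.9×0.864 + (1−0.246)·(1−0.566)·m_A, so m_A = 856.14/0.6728 = 1272.6 kg/s.
F14 = (1−0.566)×1272.6 + 547.81 = 1100.1 kg/s.
Recycle F9 = (1−0.246)×1100.1 = 829.48 kg/s.

829.5 kg/s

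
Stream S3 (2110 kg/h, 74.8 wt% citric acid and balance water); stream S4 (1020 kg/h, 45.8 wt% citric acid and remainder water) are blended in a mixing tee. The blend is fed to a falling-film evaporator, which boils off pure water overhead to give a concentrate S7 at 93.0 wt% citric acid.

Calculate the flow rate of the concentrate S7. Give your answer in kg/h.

citric acid entering = 2110×0.748 + 1020×0.458 = 2045.4 kg/h.
All citric acid reports to S7, so S7 = 2045.4/0.930 = 2199.4 kg/h.

2199 kg/h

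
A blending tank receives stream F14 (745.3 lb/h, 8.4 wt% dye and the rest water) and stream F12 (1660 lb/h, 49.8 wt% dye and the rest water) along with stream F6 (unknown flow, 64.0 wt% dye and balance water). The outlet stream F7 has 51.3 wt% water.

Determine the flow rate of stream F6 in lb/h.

Let F6 be the unknown flow. Total out = 2405.3 + F6.
water balance: 1516 + 0.360·F6 = 0.513·(2405.3 + F6)
(0.360 − 0.513)·F6 = 0.513×2405.3 − 1516 = -282.1
F6 = -282.1 / -0.153 = 1843.8 lb/h

1844 lb/h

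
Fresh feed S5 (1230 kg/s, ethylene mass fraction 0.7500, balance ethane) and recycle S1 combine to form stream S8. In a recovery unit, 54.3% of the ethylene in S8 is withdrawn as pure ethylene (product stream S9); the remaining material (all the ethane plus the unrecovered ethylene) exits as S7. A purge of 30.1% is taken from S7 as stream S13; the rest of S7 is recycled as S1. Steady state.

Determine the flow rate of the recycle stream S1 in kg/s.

1147 kg/s

ethane enters only via S5 and leaves only via the purge: 1230×0.250 = 0.301×(ethane in S7), and the recovery unit passes all ethane, so ethane in S8 = ethane in S7 = 1021.6 kg/s.
ethylene in S8: m_A = 1230×0.750 + (1−0.301)·(1−0.543)·m_A, so m_A = 922.5/0.6806 = 1355.5 kg/s.
S7 = (1−0.543)×1355.5 + 1021.6 = 1641.1 kg/s.
Recycle S1 = (1−0.301)×1641.1 = 1147.1 kg/s.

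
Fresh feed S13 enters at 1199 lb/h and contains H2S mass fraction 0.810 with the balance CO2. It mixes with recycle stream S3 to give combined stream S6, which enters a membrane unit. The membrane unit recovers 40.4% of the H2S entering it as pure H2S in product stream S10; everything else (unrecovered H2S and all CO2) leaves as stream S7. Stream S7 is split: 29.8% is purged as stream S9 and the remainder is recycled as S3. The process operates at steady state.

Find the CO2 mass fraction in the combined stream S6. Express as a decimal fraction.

0.314

CO2 enters only via S13 and leaves only via the purge: 1199×0.190 = 0.298×(CO2 in S7), and the membrane unit passes all CO2, so CO2 in S6 = CO2 in S7 = 764.46 lb/h.
H2S in S6: m_A = 1199×0.810 + (1−0.298)·(1−0.404)·m_A, so m_A = 971.19/0.5816 = 1669.8 lb/h.
S6 = 1669.8 + 764.46 = 2434.3 lb/h.
CO2 fraction in S6 = 764.46/2434.3 = 0.314.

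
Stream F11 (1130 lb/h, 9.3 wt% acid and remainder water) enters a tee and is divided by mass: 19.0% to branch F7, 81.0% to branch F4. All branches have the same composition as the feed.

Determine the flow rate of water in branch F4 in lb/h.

Branch F4 total = 0.810×1130 = 915.3 lb/h.
water in F4 = 0.907×915.3 = 830.18 lb/h.

830.2 lb/h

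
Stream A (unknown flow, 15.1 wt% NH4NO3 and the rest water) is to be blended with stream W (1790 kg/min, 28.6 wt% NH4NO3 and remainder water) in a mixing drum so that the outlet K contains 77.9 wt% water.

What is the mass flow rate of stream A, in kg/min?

1662 kg/min

Let A be the unknown flow. Total out = 1790 + A.
water balance: 1278.1 + 0.849·A = 0.779·(1790 + A)
(0.849 − 0.779)·A = 0.779×1790 − 1278.1 = 116.35
A = 116.35 / 0.070 = 1662.1 kg/min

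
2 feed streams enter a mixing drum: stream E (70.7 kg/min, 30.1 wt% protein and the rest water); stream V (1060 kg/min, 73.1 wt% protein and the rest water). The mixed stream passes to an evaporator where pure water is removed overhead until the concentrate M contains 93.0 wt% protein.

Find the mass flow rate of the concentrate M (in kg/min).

protein entering = 70.7×0.301 + 1060×0.731 = 796.14 kg/min.
All protein reports to M, so M = 796.14/0.930 = 856.07 kg/min.

856.1 kg/min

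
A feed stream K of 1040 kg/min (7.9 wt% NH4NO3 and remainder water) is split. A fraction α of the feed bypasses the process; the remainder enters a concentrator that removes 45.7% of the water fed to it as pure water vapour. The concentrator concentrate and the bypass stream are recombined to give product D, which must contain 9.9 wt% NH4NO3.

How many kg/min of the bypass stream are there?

All 1040×0.079 = 82.16 kg/min of NH4NO3 reaches D, so D = 82.16/0.099 = 829.9 kg/min and vapour = 210.1 kg/min.
The evaporator receives (1−α)·1040 of feed at 0.921 water and removes 0.457 of that water:
0.457×0.921×(1−α)×1040 = 210.1
(1−α) = 210.1/437.73 = 0.4800;  α = 0.5200.
Bypass flow = 0.5200×1040 = 540.83 kg/min.

540.8 kg/min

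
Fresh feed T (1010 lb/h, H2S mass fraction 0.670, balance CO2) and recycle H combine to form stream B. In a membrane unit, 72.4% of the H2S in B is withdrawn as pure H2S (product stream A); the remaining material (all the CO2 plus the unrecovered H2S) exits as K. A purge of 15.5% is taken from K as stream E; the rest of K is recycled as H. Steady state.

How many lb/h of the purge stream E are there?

CO2 enters only via T and leaves only via the purge: 1010×0.330 = 0.155×(CO2 in K), and the membrane unit passes all CO2, so CO2 in B = CO2 in K = 2150.3 lb/h.
H2S in B: m_A = 1010×0.670 + (1−0.155)·(1−0.724)·m_A, so m_A = 676.7/0.7668 = 882.52 lb/h.
K = (1−0.724)×882.52 + 2150.3 = 2393.9 lb/h.
Purge E = 0.155×2393.9 = 371.05 lb/h.

371.1 lb/h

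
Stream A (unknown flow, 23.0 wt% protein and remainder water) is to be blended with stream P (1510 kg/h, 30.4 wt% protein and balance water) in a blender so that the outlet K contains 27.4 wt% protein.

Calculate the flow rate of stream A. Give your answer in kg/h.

1030 kg/h

Let A be the unknown flow. Total out = 1510 + A.
protein balance: 459.04 + 0.230·A = 0.274·(1510 + A)
(0.230 − 0.274)·A = 0.274×1510 − 459.04 = -45.3
A = -45.3 / -0.044 = 1029.5 kg/h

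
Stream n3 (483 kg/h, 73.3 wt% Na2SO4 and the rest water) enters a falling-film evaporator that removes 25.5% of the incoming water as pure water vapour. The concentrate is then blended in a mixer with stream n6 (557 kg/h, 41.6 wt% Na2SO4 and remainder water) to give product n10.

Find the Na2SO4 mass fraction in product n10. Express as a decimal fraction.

0.582

Vapour removed = 0.255×0.267×483 = 32.885 kg/h; concentrate = 450.11 kg/h.
Na2SO4 reaching the mixer = 354.04 (from concentrate) + 557×0.416 = 585.75 kg/h.
Product flow = 450.11 + 557 = 1007.1 kg/h; Na2SO4 fraction = 0.582.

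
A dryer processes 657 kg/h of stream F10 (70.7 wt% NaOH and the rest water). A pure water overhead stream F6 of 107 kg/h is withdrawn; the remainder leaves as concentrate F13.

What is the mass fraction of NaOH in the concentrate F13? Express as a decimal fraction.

NaOH is not removed: 657×0.707 = 464.5 kg/h of NaOH enters F13.
Concentrate = 657 − 107 = 550 kg/h.
Mass fraction = 464.5/550 = 0.845.

0.845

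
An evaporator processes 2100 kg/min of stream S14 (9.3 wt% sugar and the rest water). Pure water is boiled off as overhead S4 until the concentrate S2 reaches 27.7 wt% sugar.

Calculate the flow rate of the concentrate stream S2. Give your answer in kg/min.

705.1 kg/min

sugar is conserved: 2100×0.093 = 195.3 kg/min all reports to the concentrate.
Concentrate = 195.3/(target fraction) = 705.05 kg/min.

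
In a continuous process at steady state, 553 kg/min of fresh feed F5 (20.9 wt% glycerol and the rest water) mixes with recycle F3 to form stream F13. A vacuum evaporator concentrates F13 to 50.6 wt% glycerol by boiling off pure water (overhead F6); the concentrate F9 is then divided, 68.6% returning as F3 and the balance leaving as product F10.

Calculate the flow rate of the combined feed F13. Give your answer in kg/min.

1052 kg/min

Overall glycerol balance (none leaves overhead): glycerol in fresh feed = glycerol in product, i.e. 553×0.209 = (1−0.686)·F9·0.506.
F9 = 115.58/(0.506×0.314) = 727.43 kg/min.
Recycle F3 = 0.686×727.43 = 499.02 kg/min.
Combined feed F13 = 553 + 499.02 = 1052 kg/min.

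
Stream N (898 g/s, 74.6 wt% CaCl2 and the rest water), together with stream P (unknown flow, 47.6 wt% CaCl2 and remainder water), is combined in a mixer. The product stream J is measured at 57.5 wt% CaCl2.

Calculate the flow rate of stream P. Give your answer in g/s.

Let P be the unknown flow. Total out = 898 + P.
CaCl2 balance: 669.91 + 0.476·P = 0.575·(898 + P)
(0.476 − 0.575)·P = 0.575×898 − 669.91 = -153.56
P = -153.56 / -0.099 = 1551.1 g/s

1551 g/s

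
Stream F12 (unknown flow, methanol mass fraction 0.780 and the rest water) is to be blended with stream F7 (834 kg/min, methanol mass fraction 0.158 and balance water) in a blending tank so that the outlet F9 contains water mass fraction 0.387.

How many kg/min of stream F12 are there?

2272 kg/min

Let F12 be the unknown flow. Total out = 834 + F12.
water balance: 702.23 + 0.220·F12 = 0.387·(834 + F12)
(0.220 − 0.387)·F12 = 0.387×834 − 702.23 = -379.47
F12 = -379.47 / -0.167 = 2272.3 kg/min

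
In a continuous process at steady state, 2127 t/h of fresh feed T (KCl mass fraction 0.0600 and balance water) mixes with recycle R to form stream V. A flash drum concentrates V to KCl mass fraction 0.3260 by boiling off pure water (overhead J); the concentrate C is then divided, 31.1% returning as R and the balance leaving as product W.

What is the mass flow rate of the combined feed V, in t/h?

Overall KCl balance (none leaves overhead): KCl in fresh feed = KCl in product, i.e. 2127×0.060 = (1−0.311)·C·0.326.
C = 127.62/(0.326×0.689) = 568.17 t/h.
Recycle R = 0.311×568.17 = 176.7 t/h.
Combined feed V = 2127 + 176.7 = 2303.7 t/h.

2304 t/h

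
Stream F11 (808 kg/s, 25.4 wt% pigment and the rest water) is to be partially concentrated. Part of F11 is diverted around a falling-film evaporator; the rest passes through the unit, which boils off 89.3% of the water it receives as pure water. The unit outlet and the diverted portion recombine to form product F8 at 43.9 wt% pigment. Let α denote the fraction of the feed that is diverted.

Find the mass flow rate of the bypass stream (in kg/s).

296.9 kg/s

All 808×0.254 = 205.23 kg/s of pigment reaches F8, so F8 = 205.23/0.439 = 467.5 kg/s and vapour = 340.5 kg/s.
The evaporator receives (1−α)·808 of feed at 0.746 water and removes 0.893 of that water:
0.893×0.746×(1−α)×808 = 340.5
(1−α) = 340.5/538.27 = 0.6326;  α = 0.3674.
Bypass flow = 0.3674×808 = 296.87 kg/s.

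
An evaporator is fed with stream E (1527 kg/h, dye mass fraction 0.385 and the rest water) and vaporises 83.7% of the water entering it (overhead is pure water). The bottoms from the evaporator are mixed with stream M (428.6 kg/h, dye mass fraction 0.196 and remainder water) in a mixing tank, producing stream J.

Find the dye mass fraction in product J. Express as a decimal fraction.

0.574

Vapour removed = 0.837×0.615×1527 = 786.03 kg/h; concentrate = 740.97 kg/h.
dye reaching the mixer = 587.89 (from concentrate) + 428.6×0.196 = 671.9 kg/h.
Product flow = 740.97 + 428.6 = 1169.6 kg/h; dye fraction = 0.574.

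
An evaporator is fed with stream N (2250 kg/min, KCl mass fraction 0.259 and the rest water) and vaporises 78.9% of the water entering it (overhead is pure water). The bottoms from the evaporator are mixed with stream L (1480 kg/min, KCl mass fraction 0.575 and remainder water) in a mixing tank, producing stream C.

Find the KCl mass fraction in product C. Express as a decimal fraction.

0.594

Vapour removed = 0.789×0.741×2250 = 1315.5 kg/min; concentrate = 934.54 kg/min.
KCl reaching the mixer = 582.75 (from concentrate) + 1480×0.575 = 1433.8 kg/min.
Product flow = 934.54 + 1480 = 2414.5 kg/min; KCl fraction = 0.594.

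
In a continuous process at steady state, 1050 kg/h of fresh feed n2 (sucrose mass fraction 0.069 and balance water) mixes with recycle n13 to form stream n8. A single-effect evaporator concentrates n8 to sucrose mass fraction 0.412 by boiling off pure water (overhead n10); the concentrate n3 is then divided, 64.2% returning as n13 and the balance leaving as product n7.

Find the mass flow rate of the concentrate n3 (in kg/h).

Overall sucrose balance (none leaves overhead): sucrose in fresh feed = sucrose in product, i.e. 1050×0.069 = (1−0.642)·n3·0.412.
n3 = 72.45/(0.412×0.358) = 491.2 kg/h.

491.2 kg/h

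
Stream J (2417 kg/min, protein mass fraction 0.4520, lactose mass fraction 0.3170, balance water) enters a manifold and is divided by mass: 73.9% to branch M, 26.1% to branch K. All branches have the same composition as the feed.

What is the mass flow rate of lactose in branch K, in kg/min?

Branch K total = 0.261×2417 = 630.84 kg/min.
lactose in K = 0.317×630.84 = 199.98 kg/min.

200 kg/min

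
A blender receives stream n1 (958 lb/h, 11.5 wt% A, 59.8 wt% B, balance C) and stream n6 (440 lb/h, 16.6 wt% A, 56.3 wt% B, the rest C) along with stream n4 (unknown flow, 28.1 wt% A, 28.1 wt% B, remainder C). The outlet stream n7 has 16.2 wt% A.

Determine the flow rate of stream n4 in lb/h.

Let n4 be the unknown flow. Total out = 1398 + n4.
A balance: 183.21 + 0.281·n4 = 0.162·(1398 + n4)
(0.281 − 0.162)·n4 = 0.162×1398 − 183.21 = 43.266
n4 = 43.266 / 0.119 = 363.58 lb/h

363.6 lb/h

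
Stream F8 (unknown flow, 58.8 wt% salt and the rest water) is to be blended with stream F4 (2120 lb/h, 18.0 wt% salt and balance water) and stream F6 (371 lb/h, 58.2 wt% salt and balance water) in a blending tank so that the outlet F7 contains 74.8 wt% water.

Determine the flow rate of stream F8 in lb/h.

89.91 lb/h

Let F8 be the unknown flow. Total out = 2491 + F8.
water balance: 1893.5 + 0.412·F8 = 0.748·(2491 + F8)
(0.412 − 0.748)·F8 = 0.748×2491 − 1893.5 = -30.21
F8 = -30.21 / -0.336 = 89.911 lb/h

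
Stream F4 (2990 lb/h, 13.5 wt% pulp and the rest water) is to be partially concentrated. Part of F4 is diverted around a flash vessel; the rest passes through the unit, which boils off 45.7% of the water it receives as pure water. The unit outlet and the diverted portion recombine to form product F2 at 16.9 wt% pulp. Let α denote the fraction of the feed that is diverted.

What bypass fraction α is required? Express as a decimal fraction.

0.491

All 2990×0.135 = 403.65 lb/h of pulp reaches F2, so F2 = 403.65/0.169 = 2388.5 lb/h and vapour = 601.54 lb/h.
The evaporator receives (1−α)·2990 of feed at 0.865 water and removes 0.457 of that water:
0.457×0.865×(1−α)×2990 = 601.54
(1−α) = 601.54/1182 = 0.5089;  α = 0.4911.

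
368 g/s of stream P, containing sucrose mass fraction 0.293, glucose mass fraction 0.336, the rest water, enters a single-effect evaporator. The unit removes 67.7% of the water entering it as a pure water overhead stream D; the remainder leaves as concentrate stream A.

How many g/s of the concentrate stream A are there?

275.6 g/s

water entering = 368×0.371 = 136.53 g/s; overhead removed = 0.677×136.53 = 92.429 g/s.
Concentrate = 368 − 92.429 = 275.57 g/s.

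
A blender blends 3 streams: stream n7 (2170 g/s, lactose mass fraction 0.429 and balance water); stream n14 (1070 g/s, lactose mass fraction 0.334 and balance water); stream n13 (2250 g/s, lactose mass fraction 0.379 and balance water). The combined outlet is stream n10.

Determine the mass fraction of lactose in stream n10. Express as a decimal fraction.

Total flow out = 2170 + 1070 + 2250 = 5490 g/s.
lactose in = 2170×0.429 + 1070×0.334 + 2250×0.379 = 2141.1 g/s.
lactose mass fraction in n10 = 2141.1/5490 = 0.390.

0.390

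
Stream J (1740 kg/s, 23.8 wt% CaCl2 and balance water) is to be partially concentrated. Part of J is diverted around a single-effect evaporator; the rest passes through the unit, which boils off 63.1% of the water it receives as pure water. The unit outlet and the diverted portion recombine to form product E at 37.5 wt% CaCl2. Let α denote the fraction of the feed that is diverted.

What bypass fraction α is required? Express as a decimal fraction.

0.240

All 1740×0.238 = 414.12 kg/s of CaCl2 reaches E, so E = 414.12/0.375 = 1104.3 kg/s and vapour = 635.68 kg/s.
The evaporator receives (1−α)·1740 of feed at 0.762 water and removes 0.631 of that water:
0.631×0.762×(1−α)×1740 = 635.68
(1−α) = 635.68/836.63 = 0.7598;  α = 0.2402.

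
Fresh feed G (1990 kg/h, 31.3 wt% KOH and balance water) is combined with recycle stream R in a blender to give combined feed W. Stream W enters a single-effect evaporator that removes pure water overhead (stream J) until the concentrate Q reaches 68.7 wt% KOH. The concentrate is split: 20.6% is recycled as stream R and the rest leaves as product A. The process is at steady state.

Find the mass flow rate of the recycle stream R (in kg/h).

Overall KOH balance (none leaves overhead): KOH in fresh feed = KOH in product, i.e. 1990×0.313 = (1−0.206)·Q·0.687.
Q = 622.87/(0.687×0.794) = 1141.9 kg/h.
Recycle R = 0.206×1141.9 = 235.23 kg/h.

235.2 kg/h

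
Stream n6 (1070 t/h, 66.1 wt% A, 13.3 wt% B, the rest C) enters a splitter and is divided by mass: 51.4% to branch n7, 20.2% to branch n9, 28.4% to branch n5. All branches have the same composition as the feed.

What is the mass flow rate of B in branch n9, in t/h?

Branch n9 total = 0.202×1070 = 216.14 t/h.
B in n9 = 0.133×216.14 = 28.747 t/h.

28.75 t/h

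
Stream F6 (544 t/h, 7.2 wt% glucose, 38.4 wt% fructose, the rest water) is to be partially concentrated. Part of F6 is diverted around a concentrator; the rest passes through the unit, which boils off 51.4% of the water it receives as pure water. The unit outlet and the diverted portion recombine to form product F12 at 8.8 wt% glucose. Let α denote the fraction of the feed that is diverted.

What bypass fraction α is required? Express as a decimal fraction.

0.350

All 544×0.072 = 39.168 t/h of glucose reaches F12, so F12 = 39.168/0.088 = 445.09 t/h and vapour = 98.909 t/h.
The evaporator receives (1−α)·544 of feed at 0.544 water and removes 0.514 of that water:
0.514×0.544×(1−α)×544 = 98.909
(1−α) = 98.909/152.11 = 0.6502;  α = 0.3498.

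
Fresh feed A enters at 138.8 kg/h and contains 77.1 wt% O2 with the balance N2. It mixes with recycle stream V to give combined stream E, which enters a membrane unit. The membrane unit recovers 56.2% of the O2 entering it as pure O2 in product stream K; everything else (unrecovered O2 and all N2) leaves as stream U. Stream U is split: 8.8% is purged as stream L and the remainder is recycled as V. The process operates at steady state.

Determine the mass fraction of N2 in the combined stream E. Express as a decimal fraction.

0.6696

N2 enters only via A and leaves only via the purge: 138.8×0.229 = 0.088×(N2 in U), and the membrane unit passes all N2, so N2 in E = N2 in U = 361.2 kg/h.
O2 in E: m_A = 138.8×0.771 + (1−0.088)·(1−0.562)·m_A, so m_A = 107.01/0.6005 = 178.2 kg/h.
E = 178.2 + 361.2 = 539.39 kg/h.
N2 fraction in E = 361.2/539.39 = 0.6696.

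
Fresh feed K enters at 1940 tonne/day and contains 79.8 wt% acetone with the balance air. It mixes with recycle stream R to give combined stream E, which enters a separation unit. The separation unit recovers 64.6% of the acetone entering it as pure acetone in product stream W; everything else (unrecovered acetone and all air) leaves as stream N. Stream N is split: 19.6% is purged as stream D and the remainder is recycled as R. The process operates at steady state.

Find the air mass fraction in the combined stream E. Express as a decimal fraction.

0.480

air enters only via K and leaves only via the purge: 1940×0.202 = 0.196×(air in N), and the separation unit passes all air, so air in E = air in N = 1999.4 tonne/day.
acetone in E: m_A = 1940×0.798 + (1−0.196)·(1−0.646)·m_A, so m_A = 1548.1/0.7154 = 2164 tonne/day.
E = 2164 + 1999.4 = 4163.4 tonne/day.
air fraction in E = 1999.4/4163.4 = 0.480.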